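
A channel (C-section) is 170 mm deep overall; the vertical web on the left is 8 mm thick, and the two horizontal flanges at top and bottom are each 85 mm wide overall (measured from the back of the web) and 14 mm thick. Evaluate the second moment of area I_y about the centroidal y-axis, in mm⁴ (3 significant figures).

Decompose the section into non-overlapping parts with the origin at the bottom-left of its bounding rectangle.
Web: 8 × 170, A = 1 360 mm², x = 4 mm, Ī = 7253.3 mm⁴.
Top flange (beyond web): 77 × 14, A = 1 078 mm², x = 46.5 mm, Ī = 532 622 mm⁴.
Bottom flange (beyond web): 77 × 14, A = 1 078 mm², x = 46.5 mm, Ī = 532 622 mm⁴.
Centroid: x̄ = ΣA·x / ΣA = 30.061 mm.
Transfer each piece to the centroidal y-axis using Ī + A·d² with d = x − 30.061:
  web: d = -26.061 mm → contributes +930 923 mm⁴
  top flange (beyond web): d = 16.439 mm → contributes +823 946 mm⁴
  bottom flange (beyond web): d = 16.439 mm → contributes +823 946 mm⁴
Total I = 2 578 815 mm⁴.

I_y ≈ 2.58 × 10⁶ mm⁴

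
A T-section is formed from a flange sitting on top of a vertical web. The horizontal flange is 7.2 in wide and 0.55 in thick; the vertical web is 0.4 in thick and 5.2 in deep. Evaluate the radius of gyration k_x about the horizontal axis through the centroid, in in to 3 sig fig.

Split into non-overlapping primitives; take the origin at the lower-left of the bounding box.
Flange: 7.2 × 0.55, A = 3.96 in², y = 5.475 in, Ī = 0.099825 in⁴.
Web: 0.4 × 5.2, A = 2.08 in², y = 2.6 in, Ī = 4.6869 in⁴.
Centroid: ȳ = ΣA·y / ΣA = 4.4849 in.
Transfer each piece to the horizontal axis through the centroid using Ī + A·d² with d = y − 4.4849:
  flange: d = 0.99007 in → contributes +3.9815 in⁴
  web: d = -1.8849 in → contributes +12.077 in⁴
Total I = 16.059 in⁴.
Radius of gyration: k = √(I/A) = √(16.059 / 6.04) = 1.6306 in.

k_x ≈ 1.63 in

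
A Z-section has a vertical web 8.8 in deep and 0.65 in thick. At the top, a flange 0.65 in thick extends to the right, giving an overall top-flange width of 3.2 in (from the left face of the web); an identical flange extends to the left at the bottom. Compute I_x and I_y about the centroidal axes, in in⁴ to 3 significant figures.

Split into non-overlapping primitives; take the origin at the lower-left of the bounding box.
Web: 0.65 × 8.8, A = 5.72 in², y = 4.4 in, Ī = 36.913 in⁴.
Top flange (beyond web): 2.55 × 0.65, A = 1.6575 in², y = 8.475 in, Ī = 0.058358 in⁴.
Bottom flange (beyond web): 2.55 × 0.65, A = 1.6575 in², y = 0.325 in, Ī = 0.058358 in⁴.
Centroid: ȳ = ΣA·y / ΣA = 4.4 in.
Transfer each piece to the centroidal x-axis using Ī + A·d² with d = y − 4.4:
  web: d = 0 in → contributes +36.913 in⁴
  top flange (beyond web): d = 4.075 in → contributes +27.582 in⁴
  bottom flange (beyond web): d = -4.075 in → contributes +27.582 in⁴
Total I = 92.077 in⁴.
For the y-axis: x̄ = 2.875 in.
Repeating about the centroidal y-axis gives I_y = 10.484 in⁴.

I_x ≈ 92.1 in⁴, I_y ≈ 10.5 in⁴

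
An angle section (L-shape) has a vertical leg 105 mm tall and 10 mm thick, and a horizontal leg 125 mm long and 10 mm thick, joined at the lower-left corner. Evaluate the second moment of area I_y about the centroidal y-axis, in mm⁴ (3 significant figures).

I_y ≈ 3.42 × 10⁶ mm⁴

Split into non-overlapping primitives; take the origin at the lower-left of the bounding box.
Vertical leg: 10 × 105, A = 1 050 mm², x = 5 mm, Ī = 8 750 mm⁴.
Horizontal leg (remainder): 115 × 10, A = 1 150 mm², x = 67.5 mm, Ī = 1 267 396 mm⁴.
Centroid: x̄ = ΣA·x / ΣA = 37.67 mm.
Transfer each piece to the centroidal y-axis using Ī + A·d² with d = x − 37.67:
  vertical leg: d = -32.67 mm → contributes +1 129 477 mm⁴
  horizontal leg (remainder): d = 29.83 mm → contributes +2 290 668 mm⁴
Total I = 3 420 144 mm⁴.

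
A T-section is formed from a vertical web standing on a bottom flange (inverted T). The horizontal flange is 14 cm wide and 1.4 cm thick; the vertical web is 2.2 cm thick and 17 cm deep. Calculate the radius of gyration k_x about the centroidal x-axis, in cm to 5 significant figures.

Decompose the section into non-overlapping parts with the origin at the bottom-left of its bounding rectangle.
Flange: 14 × 1.4, A = 19.6 cm², y = 0.7 cm, Ī = 3.201333 cm⁴.
Web: 2.2 × 17, A = 37.4 cm², y = 9.9 cm, Ī = 900.7167 cm⁴.
Centroid: ȳ = ΣA·y / ΣA = 6.736491 cm.
Transfer each piece to the centroidal x-axis using Ī + A·d² with d = y − 6.736491:
  flange: d = -6.036491 cm → contributes +717.4102 cm⁴
  web: d = 3.163509 cm → contributes +1275.008 cm⁴
Total I = 1992.418 cm⁴.
Radius of gyration: k = √(I/A) = √(1992.418 / 57) = 5.91225 cm.

k_x ≈ 5.9123 cm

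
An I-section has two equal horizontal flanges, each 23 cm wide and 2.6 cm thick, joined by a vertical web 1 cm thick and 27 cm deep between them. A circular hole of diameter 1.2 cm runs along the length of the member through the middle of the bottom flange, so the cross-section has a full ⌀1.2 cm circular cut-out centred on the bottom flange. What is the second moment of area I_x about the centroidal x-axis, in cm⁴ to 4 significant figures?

I_x ≈ 2.766 × 10⁴ cm⁴

Treat the section as a set of non-overlapping primitives; coordinates are from the bounding-box lower-left.
Bottom flange: 23 × 2.6, A = 59.8 cm², y = 1.3 cm, Ī = 33.6873 cm⁴.
Web: 1 × 27, A = 27 cm², y = 16.1 cm, Ī = 1640.25 cm⁴.
Top flange: 23 × 2.6, A = 59.8 cm², y = 30.9 cm, Ī = 33.6873 cm⁴.
Hole (subtracted): ⌀1.2, A = 1.13097 cm², y = 1.3 cm, Ī = 0.101788 cm⁴.
Centroid: ȳ = ΣA·y / ΣA = 16.2151 cm.
Transfer each piece to the centroidal x-axis using Ī + A·d² with d = y − 16.2151:
  bottom flange: d = -14.9151 cm → contributes +13336.7 cm⁴
  web: d = -0.115065 cm → contributes +1640.61 cm⁴
  top flange: d = 14.6849 cm → contributes +12929.4 cm⁴
  hole: d = -14.9151 cm → contributes −251.697 cm⁴
Total I = 27655.1 cm⁴.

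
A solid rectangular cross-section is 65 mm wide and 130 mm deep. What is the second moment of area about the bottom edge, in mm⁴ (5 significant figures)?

I_base ≈ 4.7602 × 10⁷ mm⁴

The section: 65 × 130, A = 8 450 mm², y = 65 mm, Ī = 11 900 417 mm⁴.
Transfer it to a horizontal axis along the bottom face using Ī + A·d² with d = y − 0:
  the section: d = 65 mm → contributes +47 601 667 mm⁴
Total I = 47 601 667 mm⁴.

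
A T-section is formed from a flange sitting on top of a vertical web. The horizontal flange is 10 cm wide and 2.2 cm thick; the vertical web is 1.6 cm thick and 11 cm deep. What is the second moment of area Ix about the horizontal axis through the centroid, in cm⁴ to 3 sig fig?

Ix ≈ 612 cm⁴

Treat the section as a set of non-overlapping primitives; coordinates are from the bounding-box lower-left.
Flange: 10 × 2.2, A = 22 cm², y = 12.1 cm, Ī = 8.8733 cm⁴.
Web: 1.6 × 11, A = 17.6 cm², y = 5.5 cm, Ī = 177.47 cm⁴.
Centroid: ȳ = ΣA·y / ΣA = 9.1667 cm.
Transfer each piece to the horizontal axis through the centroid using Ī + A·d² with d = y − 9.1667:
  flange: d = 2.9333 cm → contributes +198.17 cm⁴
  web: d = -3.6667 cm → contributes +414.09 cm⁴
Total I = 612.26 cm⁴.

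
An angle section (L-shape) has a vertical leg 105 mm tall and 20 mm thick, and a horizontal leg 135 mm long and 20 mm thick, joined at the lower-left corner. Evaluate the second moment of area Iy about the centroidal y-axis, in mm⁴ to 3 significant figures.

Iy ≈ 7.61 × 10⁶ mm⁴

Treat the section as a set of non-overlapping primitives; coordinates are from the bounding-box lower-left.
Vertical leg: 20 × 105, A = 2 100 mm², x = 10 mm, Ī = 70 000 mm⁴.
Horizontal leg (remainder): 115 × 20, A = 2 300 mm², x = 77.5 mm, Ī = 2 534 792 mm⁴.
Centroid: x̄ = ΣA·x / ΣA = 45.284 mm.
Transfer each piece to the centroidal y-axis using Ī + A·d² with d = x − 45.284:
  vertical leg: d = -35.284 mm → contributes +2 684 431 mm⁴
  horizontal leg (remainder): d = 32.216 mm → contributes +4 921 881 mm⁴
Total I = 7 606 312 mm⁴.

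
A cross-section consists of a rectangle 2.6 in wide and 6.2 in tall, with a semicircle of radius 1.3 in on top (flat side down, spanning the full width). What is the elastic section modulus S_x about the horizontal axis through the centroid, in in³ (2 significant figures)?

Decompose the section into non-overlapping parts with the origin at the bottom-left of its bounding rectangle.
Rectangular body: 2.6 × 6.2, A = 16.12 in², y = 3.1 in, Ī = 51.64 in⁴.
Semicircular cap: semicircle r = 1.3, A = 2.655 in², y = 6.752 in, Ī = 0.3135 in⁴.
Centroid: ȳ = ΣA·y / ΣA = 3.616 in.
Transfer each piece to the horizontal axis through the centroid using Ī + A·d² with d = y − 3.616:
  rectangular body: d = -0.5163 in → contributes +55.94 in⁴
  semicircular cap: d = 3.135 in → contributes +26.41 in⁴
Total I = 82.35 in⁴.
Extreme fibre distance c = 3.884 in; S = I/c = 21.2 in³.

S_x ≈ 21 in³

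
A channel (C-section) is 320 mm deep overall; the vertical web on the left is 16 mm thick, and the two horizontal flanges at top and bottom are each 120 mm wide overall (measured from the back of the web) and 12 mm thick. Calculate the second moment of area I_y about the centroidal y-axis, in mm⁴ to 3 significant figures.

I_y ≈ 8.40 × 10⁶ mm⁴

Break the section into simple shapes (no overlaps), measuring from the bottom-left corner of the bounding box.
Web: 16 × 320, A = 5 120 mm², x = 8 mm, Ī = 109 227 mm⁴.
Top flange (beyond web): 104 × 12, A = 1 248 mm², x = 68 mm, Ī = 1 124 864 mm⁴.
Bottom flange (beyond web): 104 × 12, A = 1 248 mm², x = 68 mm, Ī = 1 124 864 mm⁴.
Centroid: x̄ = ΣA·x / ΣA = 27.664 mm.
Transfer each piece to the centroidal y-axis using Ī + A·d² with d = x − 27.664:
  web: d = -19.664 mm → contributes +2 088 965 mm⁴
  top flange (beyond web): d = 40.336 mm → contributes +3 155 365 mm⁴
  bottom flange (beyond web): d = 40.336 mm → contributes +3 155 365 mm⁴
Total I = 8 399 694 mm⁴.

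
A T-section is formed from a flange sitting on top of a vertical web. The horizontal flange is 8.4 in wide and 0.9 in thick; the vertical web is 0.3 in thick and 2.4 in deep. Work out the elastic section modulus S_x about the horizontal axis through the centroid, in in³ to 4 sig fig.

S_x ≈ 0.9775 in³

Treat the section as a set of non-overlapping primitives; coordinates are from the bounding-box lower-left.
Flange: 8.4 × 0.9, A = 7.56 in², y = 2.85 in, Ī = 0.5103 in⁴.
Web: 0.3 × 2.4, A = 0.72 in², y = 1.2 in, Ī = 0.3456 in⁴.
Centroid: ȳ = ΣA·y / ΣA = 2.70652 in.
Transfer each piece to the horizontal axis through the centroid using Ī + A·d² with d = y − 2.70652:
  flange: d = 0.143478 in → contributes +0.66593 in⁴
  web: d = -1.50652 in → contributes +1.97972 in⁴
Total I = 2.64565 in⁴.
Extreme fibre distance c = 2.70652 in; S = I/c = 0.977508 in³.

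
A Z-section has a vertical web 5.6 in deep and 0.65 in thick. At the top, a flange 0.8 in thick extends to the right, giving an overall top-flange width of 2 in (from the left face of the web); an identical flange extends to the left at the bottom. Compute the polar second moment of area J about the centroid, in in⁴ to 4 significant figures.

Split into non-overlapping primitives; take the origin at the lower-left of the bounding box.
Web: 0.65 × 5.6, A = 3.64 in², y = 2.8 in, Ī = 9.51253 in⁴.
Top flange (beyond web): 1.35 × 0.8, A = 1.08 in², y = 5.2 in, Ī = 0.0576 in⁴.
Bottom flange (beyond web): 1.35 × 0.8, A = 1.08 in², y = 0.4 in, Ī = 0.0576 in⁴.
Centroid: ȳ = ΣA·y / ΣA = 2.8 in.
Transfer each piece to the centroidal x-axis using Ī + A·d² with d = y − 2.8:
  web: d = 0 in → contributes +9.51253 in⁴
  top flange (beyond web): d = 2.4 in → contributes +6.2784 in⁴
  bottom flange (beyond web): d = -2.4 in → contributes +6.2784 in⁴
Total I = 22.0693 in⁴.
For the y-axis: x̄ = 1.675 in.
Repeating about the centroidal y-axis gives I_y = 2.61621 in⁴.
Polar second moment: J = I_x + I_y = 24.6855 in⁴.

J ≈ 24.69 in⁴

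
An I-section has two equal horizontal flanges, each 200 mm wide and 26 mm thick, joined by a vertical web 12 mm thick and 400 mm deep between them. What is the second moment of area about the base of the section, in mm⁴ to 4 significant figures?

Treat the section as a set of non-overlapping primitives; coordinates are from the bounding-box lower-left.
Bottom flange: 200 × 26, A = 5 200 mm², y = 13 mm, Ī = 292 933 mm⁴.
Web: 12 × 400, A = 4 800 mm², y = 226 mm, Ī = 64 000 000 mm⁴.
Top flange: 200 × 26, A = 5 200 mm², y = 439 mm, Ī = 292 933 mm⁴.
Transfer each piece to the base of the section using Ī + A·d² with d = y − 0:
  bottom flange: d = 13 mm → contributes +1 171 733 mm⁴
  web: d = 226 mm → contributes +309 164 800 mm⁴
  top flange: d = 439 mm → contributes +1 002 442 133 mm⁴
Total I = 1 312 778 667 mm⁴.

I_base ≈ 1.313 × 10⁹ mm⁴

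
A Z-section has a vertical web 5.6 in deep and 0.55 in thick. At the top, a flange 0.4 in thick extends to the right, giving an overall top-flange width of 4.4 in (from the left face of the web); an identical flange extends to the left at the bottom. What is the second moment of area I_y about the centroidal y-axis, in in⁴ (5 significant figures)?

Split into non-overlapping primitives; take the origin at the lower-left of the bounding box.
Web: 0.55 × 5.6, A = 3.08 in², x = 4.125 in, Ī = 0.07764167 in⁴.
Top flange (beyond web): 3.85 × 0.4, A = 1.54 in², x = 6.325 in, Ī = 1.902221 in⁴.
Bottom flange (beyond web): 3.85 × 0.4, A = 1.54 in², x = 1.925 in, Ī = 1.902221 in⁴.
Centroid: x̄ = ΣA·x / ΣA = 4.125 in.
Transfer each piece to the centroidal y-axis using Ī + A·d² with d = x − 4.125:
  web: d = 0 in → contributes +0.07764167 in⁴
  top flange (beyond web): d = 2.2 in → contributes +9.355821 in⁴
  bottom flange (beyond web): d = -2.2 in → contributes +9.355821 in⁴
Total I = 18.78928 in⁴.

I_y ≈ 18.789 in⁴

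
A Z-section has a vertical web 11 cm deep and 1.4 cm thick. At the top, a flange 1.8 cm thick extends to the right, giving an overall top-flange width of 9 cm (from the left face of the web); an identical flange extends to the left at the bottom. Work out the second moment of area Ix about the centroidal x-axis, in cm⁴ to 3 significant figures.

Ix ≈ 742 cm⁴

Treat the section as a set of non-overlapping primitives; coordinates are from the bounding-box lower-left.
Web: 1.4 × 11, A = 15.4 cm², y = 5.5 cm, Ī = 155.28 cm⁴.
Top flange (beyond web): 7.6 × 1.8, A = 13.68 cm², y = 10.1 cm, Ī = 3.6936 cm⁴.
Bottom flange (beyond web): 7.6 × 1.8, A = 13.68 cm², y = 0.9 cm, Ī = 3.6936 cm⁴.
Centroid: ȳ = ΣA·y / ΣA = 5.5 cm.
Transfer each piece to the centroidal x-axis using Ī + A·d² with d = y − 5.5:
  web: d = 0 cm → contributes +155.28 cm⁴
  top flange (beyond web): d = 4.6 cm → contributes +293.16 cm⁴
  bottom flange (beyond web): d = -4.6 cm → contributes +293.16 cm⁴
Total I = 741.61 cm⁴.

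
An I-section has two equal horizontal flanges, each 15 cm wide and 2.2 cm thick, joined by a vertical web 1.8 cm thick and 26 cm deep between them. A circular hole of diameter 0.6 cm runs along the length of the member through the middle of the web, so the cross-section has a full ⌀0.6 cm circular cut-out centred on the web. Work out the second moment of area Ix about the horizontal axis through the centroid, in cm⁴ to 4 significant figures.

Break the section into simple shapes (no overlaps), measuring from the bottom-left corner of the bounding box.
Bottom flange: 15 × 2.2, A = 33 cm², y = 1.1 cm, Ī = 13.31 cm⁴.
Web: 1.8 × 26, A = 46.8 cm², y = 15.2 cm, Ī = 2636.4 cm⁴.
Top flange: 15 × 2.2, A = 33 cm², y = 29.3 cm, Ī = 13.31 cm⁴.
Hole (subtracted): ⌀0.6, A = 0.282743 cm², y = 15.2 cm, Ī = 0.00636173 cm⁴.
By symmetry the centroid is at mid-height, ȳ = 15.2 cm.
Transfer each piece to the horizontal axis through the centroid using Ī + A·d² with d = y − 15.2:
  bottom flange: d = -14.1 cm → contributes +6574.04 cm⁴
  web: d = 0 cm → contributes +2636.4 cm⁴
  top flange: d = 14.1 cm → contributes +6574.04 cm⁴
  hole: d = 0 cm → contributes −0.00636173 cm⁴
Total I = 15784.5 cm⁴.

Ix ≈ 1.578 × 10⁴ cm⁴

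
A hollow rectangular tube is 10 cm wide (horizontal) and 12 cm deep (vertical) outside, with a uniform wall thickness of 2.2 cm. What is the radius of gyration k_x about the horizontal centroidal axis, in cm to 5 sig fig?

Split into non-overlapping primitives; take the origin at the lower-left of the bounding box.
Outer rectangle: 10 × 12, A = 120 cm², y = 6 cm, Ī = 1 440 cm⁴.
Inner void (subtracted): 5.6 × 7.6, A = 42.56 cm², y = 6 cm, Ī = 204.8555 cm⁴.
By symmetry the centroid is at mid-height, ȳ = 6 cm.
All pieces are centred on the horizontal centroidal axis, so I = ΣĪ (holes subtracted) = 1235.145 cm⁴.
Radius of gyration: k = √(I/A) = √(1235.145 / 77.44) = 3.993707 cm.

k_x ≈ 3.9937 cm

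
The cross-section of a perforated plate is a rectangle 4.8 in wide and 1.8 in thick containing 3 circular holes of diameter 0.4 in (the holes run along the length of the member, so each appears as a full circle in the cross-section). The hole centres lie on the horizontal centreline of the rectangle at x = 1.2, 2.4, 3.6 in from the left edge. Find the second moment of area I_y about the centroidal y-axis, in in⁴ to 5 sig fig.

Split into non-overlapping primitives; take the origin at the lower-left of the bounding box.
Plate: 4.8 × 1.8, A = 8.64 in², x = 2.4 in, Ī = 16.5888 in⁴.
Hole 1 (subtracted): ⌀0.4, A = 0.1256637 in², x = 1.2 in, Ī = 0.001256637 in⁴.
Hole 2 (subtracted): ⌀0.4, A = 0.1256637 in², x = 2.4 in, Ī = 0.001256637 in⁴.
Hole 3 (subtracted): ⌀0.4, A = 0.1256637 in², x = 3.6 in, Ī = 0.001256637 in⁴.
By symmetry the centroid is at mid-width, x̄ = 2.4 in.
Transfer each piece to the centroidal y-axis using Ī + A·d² with d = x − 2.4:
  plate: d = 0 in → contributes +16.5888 in⁴
  hole 1: d = -1.2 in → contributes −0.1822124 in⁴
  hole 2: d = 0 in → contributes −0.001256637 in⁴
  hole 3: d = 1.2 in → contributes −0.1822124 in⁴
Total I = 16.22312 in⁴.

I_y ≈ 16.223 in⁴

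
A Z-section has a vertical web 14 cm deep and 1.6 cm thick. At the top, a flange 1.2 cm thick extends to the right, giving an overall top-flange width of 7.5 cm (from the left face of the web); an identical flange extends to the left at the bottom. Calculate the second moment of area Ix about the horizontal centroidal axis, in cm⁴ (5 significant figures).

Break the section into simple shapes (no overlaps), measuring from the bottom-left corner of the bounding box.
Web: 1.6 × 14, A = 22.4 cm², y = 7 cm, Ī = 365.8667 cm⁴.
Top flange (beyond web): 5.9 × 1.2, A = 7.08 cm², y = 13.4 cm, Ī = 0.8496 cm⁴.
Bottom flange (beyond web): 5.9 × 1.2, A = 7.08 cm², y = 0.6 cm, Ī = 0.8496 cm⁴.
Centroid: ȳ = ΣA·y / ΣA = 7 cm.
Transfer each piece to the horizontal centroidal axis using Ī + A·d² with d = y − 7:
  web: d = 0 cm → contributes +365.8667 cm⁴
  top flange (beyond web): d = 6.4 cm → contributes +290.8464 cm⁴
  bottom flange (beyond web): d = -6.4 cm → contributes +290.8464 cm⁴
Total I = 947.5595 cm⁴.

Ix ≈ 947.56 cm⁴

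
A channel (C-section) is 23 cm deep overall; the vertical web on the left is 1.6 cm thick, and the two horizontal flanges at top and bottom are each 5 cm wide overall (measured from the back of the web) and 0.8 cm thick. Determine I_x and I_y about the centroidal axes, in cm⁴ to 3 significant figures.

I_x ≈ 2290 cm⁴, I_y ≈ 42.7 cm⁴

Break the section into simple shapes (no overlaps), measuring from the bottom-left corner of the bounding box.
Web: 1.6 × 23, A = 36.8 cm², y = 11.5 cm, Ī = 1622.3 cm⁴.
Top flange (beyond web): 3.4 × 0.8, A = 2.72 cm², y = 22.6 cm, Ī = 0.14507 cm⁴.
Bottom flange (beyond web): 3.4 × 0.8, A = 2.72 cm², y = 0.4 cm, Ī = 0.14507 cm⁴.
By symmetry the centroid is at mid-height, ȳ = 11.5 cm.
Transfer each piece to the centroidal x-axis using Ī + A·d² with d = y − 11.5:
  web: d = 0 cm → contributes +1622.3 cm⁴
  top flange (beyond web): d = 11.1 cm → contributes +335.28 cm⁴
  bottom flange (beyond web): d = -11.1 cm → contributes +335.28 cm⁴
Total I = 2292.8 cm⁴.
For the y-axis: x̄ = 1.122 cm.
Repeating about the centroidal y-axis gives I_y = 42.712 cm⁴.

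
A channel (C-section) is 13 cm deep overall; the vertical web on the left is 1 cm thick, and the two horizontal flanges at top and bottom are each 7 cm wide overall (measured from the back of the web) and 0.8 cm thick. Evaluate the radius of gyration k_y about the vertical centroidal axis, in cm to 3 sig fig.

Break the section into simple shapes (no overlaps), measuring from the bottom-left corner of the bounding box.
Web: 1 × 13, A = 13 cm², x = 0.5 cm, Ī = 1.0833 cm⁴.
Top flange (beyond web): 6 × 0.8, A = 4.8 cm², x = 4 cm, Ī = 14.4 cm⁴.
Bottom flange (beyond web): 6 × 0.8, A = 4.8 cm², x = 4 cm, Ī = 14.4 cm⁴.
Centroid: x̄ = ΣA·x / ΣA = 1.9867 cm.
Transfer each piece to the vertical centroidal axis using Ī + A·d² with d = x − 1.9867:
  web: d = -1.4867 cm → contributes +29.818 cm⁴
  top flange (beyond web): d = 2.0133 cm → contributes +33.856 cm⁴
  bottom flange (beyond web): d = 2.0133 cm → contributes +33.856 cm⁴
Total I = 97.529 cm⁴.
Radius of gyration: k = √(I/A) = √(97.529 / 22.6) = 2.0774 cm.

k_y ≈ 2.08 cm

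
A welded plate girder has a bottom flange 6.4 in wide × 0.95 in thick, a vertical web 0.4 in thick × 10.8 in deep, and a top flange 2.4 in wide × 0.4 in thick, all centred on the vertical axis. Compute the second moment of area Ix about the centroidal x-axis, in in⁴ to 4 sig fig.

Ix ≈ 201.4 in⁴

Decompose the section into non-overlapping parts with the origin at the bottom-left of its bounding rectangle.
Bottom plate: 6.4 × 0.95, A = 6.08 in², y = 0.475 in, Ī = 0.457267 in⁴.
Web plate: 0.4 × 10.8, A = 4.32 in², y = 6.35 in, Ī = 41.9904 in⁴.
Top plate: 2.4 × 0.4, A = 0.96 in², y = 11.95 in, Ī = 0.0128 in⁴.
Centroid: ȳ = ΣA·y / ΣA = 3.67887 in.
Transfer each piece to the centroidal x-axis using Ī + A·d² with d = y − 3.67887:
  bottom plate: d = -3.20387 in → contributes +62.8673 in⁴
  web plate: d = 2.67113 in → contributes +72.8132 in⁴
  top plate: d = 8.27113 in → contributes +65.6879 in⁴
Total I = 201.368 in⁴.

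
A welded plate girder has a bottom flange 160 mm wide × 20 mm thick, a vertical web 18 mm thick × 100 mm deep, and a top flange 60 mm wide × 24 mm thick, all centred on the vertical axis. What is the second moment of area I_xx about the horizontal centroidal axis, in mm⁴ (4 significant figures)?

I_xx ≈ 1.709 × 10⁷ mm⁴

Treat the section as a set of non-overlapping primitives; coordinates are from the bounding-box lower-left.
Bottom plate: 160 × 20, A = 3 200 mm², y = 10 mm, Ī = 106 667 mm⁴.
Web plate: 18 × 100, A = 1 800 mm², y = 70 mm, Ī = 1 500 000 mm⁴.
Top plate: 60 × 24, A = 1 440 mm², y = 132 mm, Ī = 69 120 mm⁴.
Centroid: ȳ = ΣA·y / ΣA = 54.0497 mm.
Transfer each piece to the horizontal centroidal axis using Ī + A·d² with d = y − 54.0497:
  bottom plate: d = -44.0497 mm → contributes +6 315 867 mm⁴
  web plate: d = 15.9503 mm → contributes +1 957 942 mm⁴
  top plate: d = 77.9503 mm → contributes +8 818 921 mm⁴
Total I = 17 092 731 mm⁴.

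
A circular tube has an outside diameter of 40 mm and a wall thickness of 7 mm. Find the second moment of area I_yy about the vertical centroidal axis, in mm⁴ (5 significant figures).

I_yy ≈ 1.0323 × 10⁵ mm⁴

Treat the section as a set of non-overlapping primitives; coordinates are from the bounding-box lower-left.
Outer circle: ⌀40, A = 1256.637 mm², x = 20 mm, Ī = 125663.7 mm⁴.
Bore (subtracted): ⌀26, A = 530.9292 mm², x = 20 mm, Ī = 22431.76 mm⁴.
By symmetry the centroid is at mid-width, x̄ = 20 mm.
All pieces are centred on the vertical centroidal axis, so I = ΣĪ (holes subtracted) = 103231.9 mm⁴.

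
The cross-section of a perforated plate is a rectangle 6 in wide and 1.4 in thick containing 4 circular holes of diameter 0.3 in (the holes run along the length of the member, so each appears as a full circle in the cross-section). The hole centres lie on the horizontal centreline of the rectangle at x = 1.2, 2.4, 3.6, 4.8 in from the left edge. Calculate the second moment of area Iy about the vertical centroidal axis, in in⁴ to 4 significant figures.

Break the section into simple shapes (no overlaps), measuring from the bottom-left corner of the bounding box.
Plate: 6 × 1.4, A = 8.4 in², x = 3 in, Ī = 25.2 in⁴.
Hole 1 (subtracted): ⌀0.3, A = 0.0706858 in², x = 1.2 in, Ī = 0.000397608 in⁴.
Hole 2 (subtracted): ⌀0.3, A = 0.0706858 in², x = 2.4 in, Ī = 0.000397608 in⁴.
Hole 3 (subtracted): ⌀0.3, A = 0.0706858 in², x = 3.6 in, Ī = 0.000397608 in⁴.
Hole 4 (subtracted): ⌀0.3, A = 0.0706858 in², x = 4.8 in, Ī = 0.000397608 in⁴.
By symmetry the centroid is at mid-width, x̄ = 3 in.
Transfer each piece to the vertical centroidal axis using Ī + A·d² with d = x − 3:
  plate: d = 0 in → contributes +25.2 in⁴
  hole 1: d = -1.8 in → contributes −0.22942 in⁴
  hole 2: d = -0.6 in → contributes −0.0258445 in⁴
  hole 3: d = 0.6 in → contributes −0.0258445 in⁴
  hole 4: d = 1.8 in → contributes −0.22942 in⁴
Total I = 24.6895 in⁴.

Iy ≈ 24.69 in⁴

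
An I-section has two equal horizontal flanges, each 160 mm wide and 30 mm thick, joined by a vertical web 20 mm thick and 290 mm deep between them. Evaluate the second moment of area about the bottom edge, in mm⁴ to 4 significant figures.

Decompose the section into non-overlapping parts with the origin at the bottom-left of its bounding rectangle.
Bottom flange: 160 × 30, A = 4 800 mm², y = 15 mm, Ī = 360 000 mm⁴.
Web: 20 × 290, A = 5 800 mm², y = 175 mm, Ī = 40 648 333 mm⁴.
Top flange: 160 × 30, A = 4 800 mm², y = 335 mm, Ī = 360 000 mm⁴.
Transfer each piece to a horizontal axis along the bottom face using Ī + A·d² with d = y − 0:
  bottom flange: d = 15 mm → contributes +1 440 000 mm⁴
  web: d = 175 mm → contributes +218 273 333 mm⁴
  top flange: d = 335 mm → contributes +539 040 000 mm⁴
Total I = 758 753 333 mm⁴.

I_base ≈ 7.588 × 10⁸ mm⁴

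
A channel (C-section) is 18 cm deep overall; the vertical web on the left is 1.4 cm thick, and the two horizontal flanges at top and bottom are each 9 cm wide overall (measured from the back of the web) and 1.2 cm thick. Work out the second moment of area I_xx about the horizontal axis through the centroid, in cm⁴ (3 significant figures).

I_xx ≈ 1970 cm⁴

Split into non-overlapping primitives; take the origin at the lower-left of the bounding box.
Web: 1.4 × 18, A = 25.2 cm², y = 9 cm, Ī = 680.4 cm⁴.
Top flange (beyond web): 7.6 × 1.2, A = 9.12 cm², y = 17.4 cm, Ī = 1.0944 cm⁴.
Bottom flange (beyond web): 7.6 × 1.2, A = 9.12 cm², y = 0.6 cm, Ī = 1.0944 cm⁴.
By symmetry the centroid is at mid-height, ȳ = 9 cm.
Transfer each piece to the horizontal axis through the centroid using Ī + A·d² with d = y − 9:
  web: d = 0 cm → contributes +680.4 cm⁴
  top flange (beyond web): d = 8.4 cm → contributes +644.6 cm⁴
  bottom flange (beyond web): d = -8.4 cm → contributes +644.6 cm⁴
Total I = 1969.6 cm⁴.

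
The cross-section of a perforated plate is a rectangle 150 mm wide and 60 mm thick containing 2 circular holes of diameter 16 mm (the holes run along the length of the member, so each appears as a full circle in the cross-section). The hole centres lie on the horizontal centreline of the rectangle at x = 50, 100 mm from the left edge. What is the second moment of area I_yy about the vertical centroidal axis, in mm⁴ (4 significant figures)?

Treat the section as a set of non-overlapping primitives; coordinates are from the bounding-box lower-left.
Plate: 150 × 60, A = 9 000 mm², x = 75 mm, Ī = 16 875 000 mm⁴.
Hole 1 (subtracted): ⌀16, A = 201.062 mm², x = 50 mm, Ī = 3216.99 mm⁴.
Hole 2 (subtracted): ⌀16, A = 201.062 mm², x = 100 mm, Ī = 3216.99 mm⁴.
By symmetry the centroid is at mid-width, x̄ = 75 mm.
Transfer each piece to the vertical centroidal axis using Ī + A·d² with d = x − 75:
  plate: d = 0 mm → contributes +16 875 000 mm⁴
  hole 1: d = -25 mm → contributes −128 881 mm⁴
  hole 2: d = 25 mm → contributes −128 881 mm⁴
Total I = 16 617 239 mm⁴.

I_yy ≈ 1.662 × 10⁷ mm⁴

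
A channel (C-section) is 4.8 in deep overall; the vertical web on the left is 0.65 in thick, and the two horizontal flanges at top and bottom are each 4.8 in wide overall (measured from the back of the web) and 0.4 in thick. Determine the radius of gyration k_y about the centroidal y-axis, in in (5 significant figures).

Split into non-overlapping primitives; take the origin at the lower-left of the bounding box.
Web: 0.65 × 4.8, A = 3.12 in², x = 0.325 in, Ī = 0.10985 in⁴.
Top flange (beyond web): 4.15 × 0.4, A = 1.66 in², x = 2.725 in, Ī = 2.382446 in⁴.
Bottom flange (beyond web): 4.15 × 0.4, A = 1.66 in², x = 2.725 in, Ī = 2.382446 in⁴.
Centroid: x̄ = ΣA·x / ΣA = 1.562267 in.
Transfer each piece to the centroidal y-axis using Ī + A·d² with d = x − 1.562267:
  web: d = -1.237267 in → contributes +4.886039 in⁴
  top flange (beyond web): d = 1.162733 in → contributes +4.626679 in⁴
  bottom flange (beyond web): d = 1.162733 in → contributes +4.626679 in⁴
Total I = 14.1394 in⁴.
Radius of gyration: k = √(I/A) = √(14.1394 / 6.44) = 1.481742 in.

k_y ≈ 1.4817 in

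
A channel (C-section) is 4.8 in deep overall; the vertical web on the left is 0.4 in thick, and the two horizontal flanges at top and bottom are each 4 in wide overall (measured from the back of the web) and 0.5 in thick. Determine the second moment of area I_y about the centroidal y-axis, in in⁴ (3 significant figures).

Decompose the section into non-overlapping parts with the origin at the bottom-left of its bounding rectangle.
Web: 0.4 × 4.8, A = 1.92 in², x = 0.2 in, Ī = 0.0256 in⁴.
Top flange (beyond web): 3.6 × 0.5, A = 1.8 in², x = 2.2 in, Ī = 1.944 in⁴.
Bottom flange (beyond web): 3.6 × 0.5, A = 1.8 in², x = 2.2 in, Ī = 1.944 in⁴.
Centroid: x̄ = ΣA·x / ΣA = 1.5043 in.
Transfer each piece to the centroidal y-axis using Ī + A·d² with d = x − 1.5043:
  web: d = -1.3043 in → contributes +3.2921 in⁴
  top flange (beyond web): d = 0.69565 in → contributes +2.8151 in⁴
  bottom flange (beyond web): d = 0.69565 in → contributes +2.8151 in⁴
Total I = 8.9223 in⁴.

I_y ≈ 8.92 in⁴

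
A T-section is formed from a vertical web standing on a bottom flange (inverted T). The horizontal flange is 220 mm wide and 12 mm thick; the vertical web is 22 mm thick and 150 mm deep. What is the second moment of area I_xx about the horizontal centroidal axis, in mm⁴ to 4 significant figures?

Split into non-overlapping primitives; take the origin at the lower-left of the bounding box.
Flange: 220 × 12, A = 2 640 mm², y = 6 mm, Ī = 31 680 mm⁴.
Web: 22 × 150, A = 3 300 mm², y = 87 mm, Ī = 6 187 500 mm⁴.
Centroid: ȳ = ΣA·y / ΣA = 51 mm.
Transfer each piece to the horizontal centroidal axis using Ī + A·d² with d = y − 51:
  flange: d = -45 mm → contributes +5 377 680 mm⁴
  web: d = 36 mm → contributes +10 464 300 mm⁴
Total I = 15 841 980 mm⁴.

I_xx ≈ 1.584 × 10⁷ mm⁴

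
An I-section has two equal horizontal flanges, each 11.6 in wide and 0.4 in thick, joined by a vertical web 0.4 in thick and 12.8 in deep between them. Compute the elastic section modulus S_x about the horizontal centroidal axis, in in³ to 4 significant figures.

Split into non-overlapping primitives; take the origin at the lower-left of the bounding box.
Bottom flange: 11.6 × 0.4, A = 4.64 in², y = 0.2 in, Ī = 0.0618667 in⁴.
Web: 0.4 × 12.8, A = 5.12 in², y = 6.8 in, Ī = 69.9051 in⁴.
Top flange: 11.6 × 0.4, A = 4.64 in², y = 13.4 in, Ī = 0.0618667 in⁴.
By symmetry the centroid is at mid-height, ȳ = 6.8 in.
Transfer each piece to the horizontal centroidal axis using Ī + A·d² with d = y − 6.8:
  bottom flange: d = -6.6 in → contributes +202.18 in⁴
  web: d = 0 in → contributes +69.9051 in⁴
  top flange: d = 6.6 in → contributes +202.18 in⁴
Total I = 474.266 in⁴.
Extreme fibre distance c = 6.8 in; S = I/c = 69.7449 in³.

S_x ≈ 69.74 in³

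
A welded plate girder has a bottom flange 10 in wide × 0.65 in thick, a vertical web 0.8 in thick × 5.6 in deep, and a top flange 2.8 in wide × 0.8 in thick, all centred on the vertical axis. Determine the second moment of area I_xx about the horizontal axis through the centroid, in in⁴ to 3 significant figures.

Decompose the section into non-overlapping parts with the origin at the bottom-left of its bounding rectangle.
Bottom plate: 10 × 0.65, A = 6.5 in², y = 0.325 in, Ī = 0.22885 in⁴.
Web plate: 0.8 × 5.6, A = 4.48 in², y = 3.45 in, Ī = 11.708 in⁴.
Top plate: 2.8 × 0.8, A = 2.24 in², y = 6.65 in, Ī = 0.11947 in⁴.
Centroid: ȳ = ΣA·y / ΣA = 2.4557 in.
Transfer each piece to the horizontal axis through the centroid using Ī + A·d² with d = y − 2.4557:
  bottom plate: d = -2.1307 in → contributes +29.738 in⁴
  web plate: d = 0.99429 in → contributes +16.137 in⁴
  top plate: d = 4.1943 in → contributes +39.526 in⁴
Total I = 85.401 in⁴.

I_xx ≈ 85.4 in⁴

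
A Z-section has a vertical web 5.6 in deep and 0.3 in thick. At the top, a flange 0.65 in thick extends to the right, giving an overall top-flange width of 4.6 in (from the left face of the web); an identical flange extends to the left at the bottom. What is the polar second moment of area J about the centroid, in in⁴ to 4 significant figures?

Split into non-overlapping primitives; take the origin at the lower-left of the bounding box.
Web: 0.3 × 5.6, A = 1.68 in², y = 2.8 in, Ī = 4.3904 in⁴.
Top flange (beyond web): 4.3 × 0.65, A = 2.795 in², y = 5.275 in, Ī = 0.0984073 in⁴.
Bottom flange (beyond web): 4.3 × 0.65, A = 2.795 in², y = 0.325 in, Ī = 0.0984073 in⁴.
Centroid: ȳ = ΣA·y / ΣA = 2.8 in.
Transfer each piece to the centroidal x-axis using Ī + A·d² with d = y − 2.8:
  web: d = 0 in → contributes +4.3904 in⁴
  top flange (beyond web): d = 2.475 in → contributes +17.2195 in⁴
  bottom flange (beyond web): d = -2.475 in → contributes +17.2195 in⁴
Total I = 38.8295 in⁴.
For the y-axis: x̄ = 4.45 in.
Repeating about the centroidal y-axis gives I_y = 38.197 in⁴.
Polar second moment: J = I_x + I_y = 77.0264 in⁴.

J ≈ 77.03 in⁴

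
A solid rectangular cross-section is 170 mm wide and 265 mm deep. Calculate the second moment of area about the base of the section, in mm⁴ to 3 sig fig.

The section: 170 × 265, A = 45 050 mm², y = 132.5 mm, Ī = 263 636 354 mm⁴.
Transfer it to the base of the section using Ī + A·d² with d = y − 0:
  the section: d = 132.5 mm → contributes +1 054 545 417 mm⁴
Total I = 1 054 545 417 mm⁴.

I_base ≈ 1.05 × 10⁹ mm⁴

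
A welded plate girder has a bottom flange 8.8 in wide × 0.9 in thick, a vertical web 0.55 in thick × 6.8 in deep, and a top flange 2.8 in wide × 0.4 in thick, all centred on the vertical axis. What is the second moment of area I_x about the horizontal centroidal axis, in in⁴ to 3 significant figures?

I_x ≈ 92.1 in⁴

Treat the section as a set of non-overlapping primitives; coordinates are from the bounding-box lower-left.
Bottom plate: 8.8 × 0.9, A = 7.92 in², y = 0.45 in, Ī = 0.5346 in⁴.
Web plate: 0.55 × 6.8, A = 3.74 in², y = 4.3 in, Ī = 14.411 in⁴.
Top plate: 2.8 × 0.4, A = 1.12 in², y = 7.9 in, Ī = 0.014933 in⁴.
Centroid: ȳ = ΣA·y / ΣA = 2.2296 in.
Transfer each piece to the horizontal centroidal axis using Ī + A·d² with d = y − 2.2296:
  bottom plate: d = -1.7796 in → contributes +25.616 in⁴
  web plate: d = 2.0704 in → contributes +30.444 in⁴
  top plate: d = 5.6704 in → contributes +36.027 in⁴
Total I = 92.087 in⁴.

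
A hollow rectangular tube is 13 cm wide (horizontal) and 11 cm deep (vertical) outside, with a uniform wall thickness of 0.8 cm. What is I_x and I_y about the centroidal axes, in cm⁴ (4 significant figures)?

I_x ≈ 652.9 cm⁴, I_y ≈ 853.4 cm⁴

Treat the section as a set of non-overlapping primitives; coordinates are from the bounding-box lower-left.
Outer rectangle: 13 × 11, A = 143 cm², y = 5.5 cm, Ī = 1441.92 cm⁴.
Inner void (subtracted): 11.4 × 9.4, A = 107.16 cm², y = 5.5 cm, Ī = 789.055 cm⁴.
By symmetry the centroid is at mid-height, ȳ = 5.5 cm.
All pieces are centred on the centroidal x-axis, so I = ΣĪ (holes subtracted) = 652.862 cm⁴.
Repeating about the centroidal y-axis gives I_y = 853.374 cm⁴.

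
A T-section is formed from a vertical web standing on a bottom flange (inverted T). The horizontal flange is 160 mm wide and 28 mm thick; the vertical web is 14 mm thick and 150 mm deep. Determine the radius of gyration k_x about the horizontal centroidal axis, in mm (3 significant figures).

Decompose the section into non-overlapping parts with the origin at the bottom-left of its bounding rectangle.
Flange: 160 × 28, A = 4 480 mm², y = 14 mm, Ī = 292 693 mm⁴.
Web: 14 × 150, A = 2 100 mm², y = 103 mm, Ī = 3 937 500 mm⁴.
Centroid: ȳ = ΣA·y / ΣA = 42.404 mm.
Transfer each piece to the horizontal centroidal axis using Ī + A·d² with d = y − 42.404:
  flange: d = -28.404 mm → contributes +3 907 165 mm⁴
  web: d = 60.596 mm → contributes +11 648 373 mm⁴
Total I = 15 555 538 mm⁴.
Radius of gyration: k = √(I/A) = √(15 555 538 / 6 580) = 48.622 mm.

k_x ≈ 48.6 mm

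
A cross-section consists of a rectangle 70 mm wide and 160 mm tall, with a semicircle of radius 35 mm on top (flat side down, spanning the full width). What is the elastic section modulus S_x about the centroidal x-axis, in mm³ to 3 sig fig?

S_x ≈ 3.84 × 10⁵ mm³

Decompose the section into non-overlapping parts with the origin at the bottom-left of its bounding rectangle.
Rectangular body: 70 × 160, A = 11 200 mm², y = 80 mm, Ī = 23 893 333 mm⁴.
Semicircular cap: semicircle r = 35, A = 1924.2 mm², y = 174.85 mm, Ī = 164 704 mm⁴.
Centroid: ȳ = ΣA·y / ΣA = 93.907 mm.
Transfer each piece to the centroidal x-axis using Ī + A·d² with d = y − 93.907:
  rectangular body: d = -13.907 mm → contributes +26 059 531 mm⁴
  semicircular cap: d = 80.947 mm → contributes +12 773 110 mm⁴
Total I = 38 832 641 mm⁴.
Extreme fibre distance c = 101.09 mm; S = I/c = 384 129 mm³.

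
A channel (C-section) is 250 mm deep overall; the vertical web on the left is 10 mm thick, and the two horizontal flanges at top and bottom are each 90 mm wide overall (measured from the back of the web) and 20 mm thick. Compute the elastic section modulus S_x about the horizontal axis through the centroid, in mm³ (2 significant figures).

Break the section into simple shapes (no overlaps), measuring from the bottom-left corner of the bounding box.
Web: 10 × 250, A = 2 500 mm², y = 125 mm, Ī = 13 020 833 mm⁴.
Top flange (beyond web): 80 × 20, A = 1 600 mm², y = 240 mm, Ī = 53 333 mm⁴.
Bottom flange (beyond web): 80 × 20, A = 1 600 mm², y = 10 mm, Ī = 53 333 mm⁴.
By symmetry the centroid is at mid-height, ȳ = 125 mm.
Transfer each piece to the horizontal axis through the centroid using Ī + A·d² with d = y − 125:
  web: d = 0 mm → contributes +13 020 833 mm⁴
  top flange (beyond web): d = 115 mm → contributes +21 213 333 mm⁴
  bottom flange (beyond web): d = -115 mm → contributes +21 213 333 mm⁴
Total I = 55 447 500 mm⁴.
Extreme fibre distance c = 125 mm; S = I/c = 443 580 mm³.

S_x ≈ 4.4 × 10⁵ mm³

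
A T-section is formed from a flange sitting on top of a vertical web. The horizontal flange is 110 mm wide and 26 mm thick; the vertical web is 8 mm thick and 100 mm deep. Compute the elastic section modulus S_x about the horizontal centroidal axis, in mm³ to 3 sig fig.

S_x ≈ 3.33 × 10⁴ mm³

Treat the section as a set of non-overlapping primitives; coordinates are from the bounding-box lower-left.
Flange: 110 × 26, A = 2 860 mm², y = 113 mm, Ī = 161 113 mm⁴.
Web: 8 × 100, A = 800 mm², y = 50 mm, Ī = 666 667 mm⁴.
Centroid: ȳ = ΣA·y / ΣA = 99.23 mm.
Transfer each piece to the horizontal centroidal axis using Ī + A·d² with d = y − 99.23:
  flange: d = 13.77 mm → contributes +703 445 mm⁴
  web: d = -49.23 mm → contributes +2 605 502 mm⁴
Total I = 3 308 947 mm⁴.
Extreme fibre distance c = 99.23 mm; S = I/c = 33 346 mm³.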